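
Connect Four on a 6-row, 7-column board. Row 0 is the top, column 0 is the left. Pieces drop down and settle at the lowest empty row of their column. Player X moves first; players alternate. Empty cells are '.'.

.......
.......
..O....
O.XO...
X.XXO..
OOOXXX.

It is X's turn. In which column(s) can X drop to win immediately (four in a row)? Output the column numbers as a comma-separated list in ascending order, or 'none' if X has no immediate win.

col 0: drop X → no win
col 1: drop X → WIN!
col 2: drop X → no win
col 3: drop X → no win
col 4: drop X → no win
col 5: drop X → no win
col 6: drop X → WIN!

Answer: 1,6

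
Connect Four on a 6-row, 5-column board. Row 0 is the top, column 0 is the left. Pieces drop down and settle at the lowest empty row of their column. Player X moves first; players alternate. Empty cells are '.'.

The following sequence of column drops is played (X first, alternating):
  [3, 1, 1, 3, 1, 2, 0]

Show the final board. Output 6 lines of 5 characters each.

Move 1: X drops in col 3, lands at row 5
Move 2: O drops in col 1, lands at row 5
Move 3: X drops in col 1, lands at row 4
Move 4: O drops in col 3, lands at row 4
Move 5: X drops in col 1, lands at row 3
Move 6: O drops in col 2, lands at row 5
Move 7: X drops in col 0, lands at row 5

Answer: .....
.....
.....
.X...
.X.O.
XOOX.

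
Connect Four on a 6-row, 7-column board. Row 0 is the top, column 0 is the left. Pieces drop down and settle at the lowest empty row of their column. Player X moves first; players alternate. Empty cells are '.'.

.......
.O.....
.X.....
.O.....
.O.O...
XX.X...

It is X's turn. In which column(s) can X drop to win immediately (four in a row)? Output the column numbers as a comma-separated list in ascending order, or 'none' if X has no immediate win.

col 0: drop X → no win
col 1: drop X → no win
col 2: drop X → WIN!
col 3: drop X → no win
col 4: drop X → no win
col 5: drop X → no win
col 6: drop X → no win

Answer: 2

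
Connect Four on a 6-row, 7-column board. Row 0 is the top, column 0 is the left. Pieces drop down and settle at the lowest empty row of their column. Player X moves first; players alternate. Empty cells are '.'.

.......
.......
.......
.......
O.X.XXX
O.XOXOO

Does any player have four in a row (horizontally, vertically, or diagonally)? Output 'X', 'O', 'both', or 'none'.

none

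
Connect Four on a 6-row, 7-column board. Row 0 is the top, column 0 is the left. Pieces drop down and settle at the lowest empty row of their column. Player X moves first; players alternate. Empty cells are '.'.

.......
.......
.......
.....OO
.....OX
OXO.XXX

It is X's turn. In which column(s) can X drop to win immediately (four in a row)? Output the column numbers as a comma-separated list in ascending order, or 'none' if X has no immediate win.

Answer: 3

Derivation:
col 0: drop X → no win
col 1: drop X → no win
col 2: drop X → no win
col 3: drop X → WIN!
col 4: drop X → no win
col 5: drop X → no win
col 6: drop X → no win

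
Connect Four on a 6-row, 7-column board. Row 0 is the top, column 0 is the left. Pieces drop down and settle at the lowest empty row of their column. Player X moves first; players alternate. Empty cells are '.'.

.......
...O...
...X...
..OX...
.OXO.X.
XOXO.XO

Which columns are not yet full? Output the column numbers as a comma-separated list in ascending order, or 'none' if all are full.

col 0: top cell = '.' → open
col 1: top cell = '.' → open
col 2: top cell = '.' → open
col 3: top cell = '.' → open
col 4: top cell = '.' → open
col 5: top cell = '.' → open
col 6: top cell = '.' → open

Answer: 0,1,2,3,4,5,6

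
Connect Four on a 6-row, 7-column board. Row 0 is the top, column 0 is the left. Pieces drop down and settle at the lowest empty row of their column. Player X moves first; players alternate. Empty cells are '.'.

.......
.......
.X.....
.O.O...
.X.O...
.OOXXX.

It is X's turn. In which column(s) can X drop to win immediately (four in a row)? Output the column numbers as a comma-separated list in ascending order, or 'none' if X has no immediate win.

col 0: drop X → no win
col 1: drop X → no win
col 2: drop X → no win
col 3: drop X → no win
col 4: drop X → no win
col 5: drop X → no win
col 6: drop X → WIN!

Answer: 6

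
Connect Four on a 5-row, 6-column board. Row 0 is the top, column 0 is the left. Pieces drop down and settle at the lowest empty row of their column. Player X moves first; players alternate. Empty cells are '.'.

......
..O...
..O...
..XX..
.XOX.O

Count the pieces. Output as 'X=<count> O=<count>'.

X=4 O=4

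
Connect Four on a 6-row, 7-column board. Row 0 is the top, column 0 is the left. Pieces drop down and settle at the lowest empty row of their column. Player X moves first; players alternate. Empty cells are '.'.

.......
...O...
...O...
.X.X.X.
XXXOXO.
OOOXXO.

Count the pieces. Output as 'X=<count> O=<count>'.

X=9 O=8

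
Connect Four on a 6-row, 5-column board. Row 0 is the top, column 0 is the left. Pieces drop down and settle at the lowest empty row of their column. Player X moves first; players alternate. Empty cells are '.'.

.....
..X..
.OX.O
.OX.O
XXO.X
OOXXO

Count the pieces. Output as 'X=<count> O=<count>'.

X=8 O=8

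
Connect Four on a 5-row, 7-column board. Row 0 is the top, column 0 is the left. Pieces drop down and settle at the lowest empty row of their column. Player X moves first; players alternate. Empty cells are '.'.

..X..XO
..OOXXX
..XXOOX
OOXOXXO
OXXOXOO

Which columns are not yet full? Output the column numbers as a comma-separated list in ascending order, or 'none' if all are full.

Answer: 0,1,3,4

Derivation:
col 0: top cell = '.' → open
col 1: top cell = '.' → open
col 2: top cell = 'X' → FULL
col 3: top cell = '.' → open
col 4: top cell = '.' → open
col 5: top cell = 'X' → FULL
col 6: top cell = 'O' → FULL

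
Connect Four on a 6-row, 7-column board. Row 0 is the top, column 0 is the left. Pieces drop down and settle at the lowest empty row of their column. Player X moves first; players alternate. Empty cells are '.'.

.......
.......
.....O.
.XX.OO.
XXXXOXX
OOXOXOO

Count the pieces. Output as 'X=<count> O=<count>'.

X=10 O=9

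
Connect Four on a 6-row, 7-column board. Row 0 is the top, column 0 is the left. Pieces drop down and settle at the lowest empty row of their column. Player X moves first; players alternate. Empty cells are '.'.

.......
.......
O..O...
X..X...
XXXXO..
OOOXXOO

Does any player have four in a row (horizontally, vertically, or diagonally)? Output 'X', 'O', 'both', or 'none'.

X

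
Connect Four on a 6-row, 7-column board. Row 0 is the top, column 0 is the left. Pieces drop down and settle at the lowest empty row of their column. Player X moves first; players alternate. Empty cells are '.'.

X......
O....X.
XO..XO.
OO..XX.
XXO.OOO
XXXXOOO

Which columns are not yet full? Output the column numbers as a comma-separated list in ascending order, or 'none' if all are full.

col 0: top cell = 'X' → FULL
col 1: top cell = '.' → open
col 2: top cell = '.' → open
col 3: top cell = '.' → open
col 4: top cell = '.' → open
col 5: top cell = '.' → open
col 6: top cell = '.' → open

Answer: 1,2,3,4,5,6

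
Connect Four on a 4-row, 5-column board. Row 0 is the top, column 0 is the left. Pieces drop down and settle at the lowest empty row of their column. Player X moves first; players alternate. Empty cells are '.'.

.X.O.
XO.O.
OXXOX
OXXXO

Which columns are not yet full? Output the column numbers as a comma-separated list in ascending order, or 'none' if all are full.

col 0: top cell = '.' → open
col 1: top cell = 'X' → FULL
col 2: top cell = '.' → open
col 3: top cell = 'O' → FULL
col 4: top cell = '.' → open

Answer: 0,2,4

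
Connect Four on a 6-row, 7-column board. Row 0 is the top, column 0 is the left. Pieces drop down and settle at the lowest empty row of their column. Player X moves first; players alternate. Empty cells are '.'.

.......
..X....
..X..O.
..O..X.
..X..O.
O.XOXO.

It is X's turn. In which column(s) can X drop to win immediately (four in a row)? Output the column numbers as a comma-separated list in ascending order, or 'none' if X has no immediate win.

Answer: none

Derivation:
col 0: drop X → no win
col 1: drop X → no win
col 2: drop X → no win
col 3: drop X → no win
col 4: drop X → no win
col 5: drop X → no win
col 6: drop X → no win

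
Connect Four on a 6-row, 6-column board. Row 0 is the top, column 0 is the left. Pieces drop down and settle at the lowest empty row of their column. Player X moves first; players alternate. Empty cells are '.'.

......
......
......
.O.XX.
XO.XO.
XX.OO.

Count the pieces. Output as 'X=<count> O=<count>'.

X=6 O=5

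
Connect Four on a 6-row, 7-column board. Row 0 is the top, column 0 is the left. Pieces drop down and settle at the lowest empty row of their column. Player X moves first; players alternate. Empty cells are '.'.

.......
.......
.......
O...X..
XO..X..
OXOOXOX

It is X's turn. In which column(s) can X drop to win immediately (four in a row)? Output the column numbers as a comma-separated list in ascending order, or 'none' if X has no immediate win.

col 0: drop X → no win
col 1: drop X → no win
col 2: drop X → no win
col 3: drop X → no win
col 4: drop X → WIN!
col 5: drop X → no win
col 6: drop X → no win

Answer: 4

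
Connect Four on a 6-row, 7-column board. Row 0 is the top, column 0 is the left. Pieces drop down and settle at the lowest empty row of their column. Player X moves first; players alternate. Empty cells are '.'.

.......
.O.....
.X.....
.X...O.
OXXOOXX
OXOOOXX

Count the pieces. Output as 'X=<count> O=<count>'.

X=9 O=9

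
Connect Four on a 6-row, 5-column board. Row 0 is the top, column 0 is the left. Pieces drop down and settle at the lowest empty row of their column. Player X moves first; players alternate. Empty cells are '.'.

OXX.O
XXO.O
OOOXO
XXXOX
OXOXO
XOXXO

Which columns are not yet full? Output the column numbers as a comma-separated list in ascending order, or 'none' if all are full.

Answer: 3

Derivation:
col 0: top cell = 'O' → FULL
col 1: top cell = 'X' → FULL
col 2: top cell = 'X' → FULL
col 3: top cell = '.' → open
col 4: top cell = 'O' → FULL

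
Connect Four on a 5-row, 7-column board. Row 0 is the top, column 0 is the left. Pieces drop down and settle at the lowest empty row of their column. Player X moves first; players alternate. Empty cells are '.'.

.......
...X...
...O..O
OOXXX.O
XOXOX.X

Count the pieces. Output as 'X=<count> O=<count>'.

X=8 O=7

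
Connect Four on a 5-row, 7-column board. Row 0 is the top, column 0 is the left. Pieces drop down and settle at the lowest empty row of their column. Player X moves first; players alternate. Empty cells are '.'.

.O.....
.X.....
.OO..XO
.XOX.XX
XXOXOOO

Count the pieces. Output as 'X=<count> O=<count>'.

X=9 O=9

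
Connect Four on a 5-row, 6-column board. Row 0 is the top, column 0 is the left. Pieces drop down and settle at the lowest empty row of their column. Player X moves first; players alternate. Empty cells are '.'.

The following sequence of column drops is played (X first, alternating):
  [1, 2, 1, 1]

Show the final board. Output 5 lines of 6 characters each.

Answer: ......
......
.O....
.X....
.XO...

Derivation:
Move 1: X drops in col 1, lands at row 4
Move 2: O drops in col 2, lands at row 4
Move 3: X drops in col 1, lands at row 3
Move 4: O drops in col 1, lands at row 2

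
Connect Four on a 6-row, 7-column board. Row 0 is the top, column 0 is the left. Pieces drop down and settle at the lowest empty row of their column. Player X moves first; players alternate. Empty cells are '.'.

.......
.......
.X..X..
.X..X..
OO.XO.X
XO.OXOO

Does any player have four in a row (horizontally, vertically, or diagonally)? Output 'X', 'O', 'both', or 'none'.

none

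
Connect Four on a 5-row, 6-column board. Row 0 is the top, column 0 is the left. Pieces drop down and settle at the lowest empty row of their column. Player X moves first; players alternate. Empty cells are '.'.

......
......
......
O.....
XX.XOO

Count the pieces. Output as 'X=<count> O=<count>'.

X=3 O=3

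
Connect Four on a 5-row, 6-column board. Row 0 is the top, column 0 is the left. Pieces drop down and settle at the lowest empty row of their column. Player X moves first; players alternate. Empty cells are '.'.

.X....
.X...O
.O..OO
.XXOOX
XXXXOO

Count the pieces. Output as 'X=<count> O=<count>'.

X=9 O=8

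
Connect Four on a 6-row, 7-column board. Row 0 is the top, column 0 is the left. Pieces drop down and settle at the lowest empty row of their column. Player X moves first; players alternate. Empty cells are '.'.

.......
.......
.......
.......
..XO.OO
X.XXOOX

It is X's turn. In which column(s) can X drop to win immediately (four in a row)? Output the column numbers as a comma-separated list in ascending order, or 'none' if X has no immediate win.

Answer: 1

Derivation:
col 0: drop X → no win
col 1: drop X → WIN!
col 2: drop X → no win
col 3: drop X → no win
col 4: drop X → no win
col 5: drop X → no win
col 6: drop X → no win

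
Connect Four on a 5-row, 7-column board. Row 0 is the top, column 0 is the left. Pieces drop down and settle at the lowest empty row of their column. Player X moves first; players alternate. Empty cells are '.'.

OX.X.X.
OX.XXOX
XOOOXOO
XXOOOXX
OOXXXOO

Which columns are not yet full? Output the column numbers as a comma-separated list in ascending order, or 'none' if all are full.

Answer: 2,4,6

Derivation:
col 0: top cell = 'O' → FULL
col 1: top cell = 'X' → FULL
col 2: top cell = '.' → open
col 3: top cell = 'X' → FULL
col 4: top cell = '.' → open
col 5: top cell = 'X' → FULL
col 6: top cell = '.' → open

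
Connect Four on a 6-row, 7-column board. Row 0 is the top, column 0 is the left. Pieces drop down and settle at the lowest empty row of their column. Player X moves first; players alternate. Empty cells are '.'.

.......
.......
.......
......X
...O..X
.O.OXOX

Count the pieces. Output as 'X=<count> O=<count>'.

X=4 O=4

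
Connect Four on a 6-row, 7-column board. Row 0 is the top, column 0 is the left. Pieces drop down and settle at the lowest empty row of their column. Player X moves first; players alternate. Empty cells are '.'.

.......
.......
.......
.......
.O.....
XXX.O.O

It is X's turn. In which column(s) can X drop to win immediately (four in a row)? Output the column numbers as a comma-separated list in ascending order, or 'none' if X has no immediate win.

Answer: 3

Derivation:
col 0: drop X → no win
col 1: drop X → no win
col 2: drop X → no win
col 3: drop X → WIN!
col 4: drop X → no win
col 5: drop X → no win
col 6: drop X → no win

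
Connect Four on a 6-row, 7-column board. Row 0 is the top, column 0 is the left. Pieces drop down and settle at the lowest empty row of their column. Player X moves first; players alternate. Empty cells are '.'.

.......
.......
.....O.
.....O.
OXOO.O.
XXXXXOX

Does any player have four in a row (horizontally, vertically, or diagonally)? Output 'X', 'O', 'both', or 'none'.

both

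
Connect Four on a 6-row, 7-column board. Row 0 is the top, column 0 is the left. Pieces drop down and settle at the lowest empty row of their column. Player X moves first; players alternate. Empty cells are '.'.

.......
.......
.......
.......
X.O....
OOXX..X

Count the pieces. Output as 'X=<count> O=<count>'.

X=4 O=3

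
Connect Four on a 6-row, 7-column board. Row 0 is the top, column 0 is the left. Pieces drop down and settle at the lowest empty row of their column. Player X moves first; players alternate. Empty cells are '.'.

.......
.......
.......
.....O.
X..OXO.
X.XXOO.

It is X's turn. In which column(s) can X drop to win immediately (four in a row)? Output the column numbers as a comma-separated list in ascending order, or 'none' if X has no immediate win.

Answer: 1

Derivation:
col 0: drop X → no win
col 1: drop X → WIN!
col 2: drop X → no win
col 3: drop X → no win
col 4: drop X → no win
col 5: drop X → no win
col 6: drop X → no win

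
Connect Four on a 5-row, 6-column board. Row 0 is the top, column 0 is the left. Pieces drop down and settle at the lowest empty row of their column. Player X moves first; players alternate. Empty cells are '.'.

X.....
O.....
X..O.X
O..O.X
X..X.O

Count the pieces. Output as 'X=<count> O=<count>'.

X=6 O=5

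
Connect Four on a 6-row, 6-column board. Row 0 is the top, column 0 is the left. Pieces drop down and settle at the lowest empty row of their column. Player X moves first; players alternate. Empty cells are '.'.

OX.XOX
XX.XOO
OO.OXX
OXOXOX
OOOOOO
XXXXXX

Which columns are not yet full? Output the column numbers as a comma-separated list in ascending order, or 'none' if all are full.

col 0: top cell = 'O' → FULL
col 1: top cell = 'X' → FULL
col 2: top cell = '.' → open
col 3: top cell = 'X' → FULL
col 4: top cell = 'O' → FULL
col 5: top cell = 'X' → FULL

Answer: 2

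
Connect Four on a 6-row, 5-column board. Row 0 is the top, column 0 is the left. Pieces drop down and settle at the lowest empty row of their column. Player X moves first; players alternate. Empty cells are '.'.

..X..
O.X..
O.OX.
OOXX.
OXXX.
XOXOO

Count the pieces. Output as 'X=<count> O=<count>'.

X=10 O=9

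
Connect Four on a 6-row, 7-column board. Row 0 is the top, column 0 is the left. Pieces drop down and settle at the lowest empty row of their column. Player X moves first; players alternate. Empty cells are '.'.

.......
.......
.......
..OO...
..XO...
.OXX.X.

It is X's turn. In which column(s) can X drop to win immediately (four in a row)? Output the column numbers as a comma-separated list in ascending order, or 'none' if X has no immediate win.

Answer: 4

Derivation:
col 0: drop X → no win
col 1: drop X → no win
col 2: drop X → no win
col 3: drop X → no win
col 4: drop X → WIN!
col 5: drop X → no win
col 6: drop X → no win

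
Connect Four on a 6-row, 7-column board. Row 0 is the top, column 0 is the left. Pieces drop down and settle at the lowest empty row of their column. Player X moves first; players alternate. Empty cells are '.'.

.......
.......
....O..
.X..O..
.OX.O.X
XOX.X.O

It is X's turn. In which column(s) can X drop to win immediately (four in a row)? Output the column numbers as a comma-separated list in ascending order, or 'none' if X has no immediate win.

Answer: none

Derivation:
col 0: drop X → no win
col 1: drop X → no win
col 2: drop X → no win
col 3: drop X → no win
col 4: drop X → no win
col 5: drop X → no win
col 6: drop X → no win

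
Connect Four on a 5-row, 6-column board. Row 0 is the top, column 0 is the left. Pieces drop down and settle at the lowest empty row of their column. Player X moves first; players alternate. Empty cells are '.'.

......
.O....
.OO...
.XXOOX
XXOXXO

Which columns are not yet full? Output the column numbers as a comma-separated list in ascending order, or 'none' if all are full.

col 0: top cell = '.' → open
col 1: top cell = '.' → open
col 2: top cell = '.' → open
col 3: top cell = '.' → open
col 4: top cell = '.' → open
col 5: top cell = '.' → open

Answer: 0,1,2,3,4,5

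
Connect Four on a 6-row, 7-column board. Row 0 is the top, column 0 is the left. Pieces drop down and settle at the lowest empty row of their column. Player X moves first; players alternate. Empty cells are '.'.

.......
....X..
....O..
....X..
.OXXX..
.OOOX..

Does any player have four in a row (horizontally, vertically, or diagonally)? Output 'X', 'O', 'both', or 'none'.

none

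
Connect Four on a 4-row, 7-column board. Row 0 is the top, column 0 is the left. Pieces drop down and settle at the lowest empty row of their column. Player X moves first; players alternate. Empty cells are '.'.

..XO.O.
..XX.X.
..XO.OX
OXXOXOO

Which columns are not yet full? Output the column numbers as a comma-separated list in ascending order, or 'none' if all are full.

Answer: 0,1,4,6

Derivation:
col 0: top cell = '.' → open
col 1: top cell = '.' → open
col 2: top cell = 'X' → FULL
col 3: top cell = 'O' → FULL
col 4: top cell = '.' → open
col 5: top cell = 'O' → FULL
col 6: top cell = '.' → open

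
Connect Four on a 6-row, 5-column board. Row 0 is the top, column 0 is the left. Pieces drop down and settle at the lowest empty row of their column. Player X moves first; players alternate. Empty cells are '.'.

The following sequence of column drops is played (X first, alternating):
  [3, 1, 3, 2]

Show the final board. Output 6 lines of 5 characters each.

Answer: .....
.....
.....
.....
...X.
.OOX.

Derivation:
Move 1: X drops in col 3, lands at row 5
Move 2: O drops in col 1, lands at row 5
Move 3: X drops in col 3, lands at row 4
Move 4: O drops in col 2, lands at row 5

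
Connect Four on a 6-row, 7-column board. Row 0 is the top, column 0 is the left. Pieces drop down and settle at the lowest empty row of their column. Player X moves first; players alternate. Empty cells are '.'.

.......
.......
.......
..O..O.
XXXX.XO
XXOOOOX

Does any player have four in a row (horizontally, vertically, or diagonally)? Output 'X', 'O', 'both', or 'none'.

both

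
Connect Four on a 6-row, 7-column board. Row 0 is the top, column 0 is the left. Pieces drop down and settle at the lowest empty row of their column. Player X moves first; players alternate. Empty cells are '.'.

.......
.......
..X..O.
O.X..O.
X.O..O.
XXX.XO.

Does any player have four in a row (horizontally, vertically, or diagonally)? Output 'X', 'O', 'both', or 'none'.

O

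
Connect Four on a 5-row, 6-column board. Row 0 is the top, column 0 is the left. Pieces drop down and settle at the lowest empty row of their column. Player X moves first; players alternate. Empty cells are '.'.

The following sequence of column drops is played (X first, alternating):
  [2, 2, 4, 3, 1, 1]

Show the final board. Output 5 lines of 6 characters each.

Move 1: X drops in col 2, lands at row 4
Move 2: O drops in col 2, lands at row 3
Move 3: X drops in col 4, lands at row 4
Move 4: O drops in col 3, lands at row 4
Move 5: X drops in col 1, lands at row 4
Move 6: O drops in col 1, lands at row 3

Answer: ......
......
......
.OO...
.XXOX.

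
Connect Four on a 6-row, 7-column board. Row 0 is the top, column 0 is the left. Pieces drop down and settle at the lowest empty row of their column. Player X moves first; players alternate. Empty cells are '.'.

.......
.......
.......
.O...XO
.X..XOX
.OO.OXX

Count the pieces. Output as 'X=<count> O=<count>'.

X=6 O=6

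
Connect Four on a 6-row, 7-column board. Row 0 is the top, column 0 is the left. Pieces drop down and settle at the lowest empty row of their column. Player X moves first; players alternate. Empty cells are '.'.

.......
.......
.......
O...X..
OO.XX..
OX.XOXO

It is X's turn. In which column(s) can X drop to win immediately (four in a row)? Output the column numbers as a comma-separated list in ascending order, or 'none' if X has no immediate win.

Answer: none

Derivation:
col 0: drop X → no win
col 1: drop X → no win
col 2: drop X → no win
col 3: drop X → no win
col 4: drop X → no win
col 5: drop X → no win
col 6: drop X → no win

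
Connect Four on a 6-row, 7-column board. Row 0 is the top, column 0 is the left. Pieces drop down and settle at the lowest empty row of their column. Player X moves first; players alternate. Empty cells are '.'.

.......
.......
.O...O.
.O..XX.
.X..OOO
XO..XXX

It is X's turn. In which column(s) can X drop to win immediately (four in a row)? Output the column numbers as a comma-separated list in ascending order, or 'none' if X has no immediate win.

col 0: drop X → no win
col 1: drop X → no win
col 2: drop X → no win
col 3: drop X → WIN!
col 4: drop X → no win
col 5: drop X → no win
col 6: drop X → no win

Answer: 3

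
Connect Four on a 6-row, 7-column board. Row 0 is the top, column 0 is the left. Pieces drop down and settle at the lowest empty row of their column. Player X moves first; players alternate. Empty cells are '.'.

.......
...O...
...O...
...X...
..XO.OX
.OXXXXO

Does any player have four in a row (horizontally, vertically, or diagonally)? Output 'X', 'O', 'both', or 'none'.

X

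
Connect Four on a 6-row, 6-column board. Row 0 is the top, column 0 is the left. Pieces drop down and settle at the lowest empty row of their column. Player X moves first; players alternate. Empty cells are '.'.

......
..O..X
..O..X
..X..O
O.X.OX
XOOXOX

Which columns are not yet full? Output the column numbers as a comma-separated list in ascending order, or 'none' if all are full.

col 0: top cell = '.' → open
col 1: top cell = '.' → open
col 2: top cell = '.' → open
col 3: top cell = '.' → open
col 4: top cell = '.' → open
col 5: top cell = '.' → open

Answer: 0,1,2,3,4,5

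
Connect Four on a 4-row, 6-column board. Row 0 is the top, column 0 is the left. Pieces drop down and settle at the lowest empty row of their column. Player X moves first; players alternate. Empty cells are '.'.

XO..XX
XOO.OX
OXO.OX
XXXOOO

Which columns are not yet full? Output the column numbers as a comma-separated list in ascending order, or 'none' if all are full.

col 0: top cell = 'X' → FULL
col 1: top cell = 'O' → FULL
col 2: top cell = '.' → open
col 3: top cell = '.' → open
col 4: top cell = 'X' → FULL
col 5: top cell = 'X' → FULL

Answer: 2,3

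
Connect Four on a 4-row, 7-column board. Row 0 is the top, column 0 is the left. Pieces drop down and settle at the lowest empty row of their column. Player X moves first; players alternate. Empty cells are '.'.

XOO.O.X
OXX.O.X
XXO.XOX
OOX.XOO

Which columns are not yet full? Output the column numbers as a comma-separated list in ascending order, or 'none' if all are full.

col 0: top cell = 'X' → FULL
col 1: top cell = 'O' → FULL
col 2: top cell = 'O' → FULL
col 3: top cell = '.' → open
col 4: top cell = 'O' → FULL
col 5: top cell = '.' → open
col 6: top cell = 'X' → FULL

Answer: 3,5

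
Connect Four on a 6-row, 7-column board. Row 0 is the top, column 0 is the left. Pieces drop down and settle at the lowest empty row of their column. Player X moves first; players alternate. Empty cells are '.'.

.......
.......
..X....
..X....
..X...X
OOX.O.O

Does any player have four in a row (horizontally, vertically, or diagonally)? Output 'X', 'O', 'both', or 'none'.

X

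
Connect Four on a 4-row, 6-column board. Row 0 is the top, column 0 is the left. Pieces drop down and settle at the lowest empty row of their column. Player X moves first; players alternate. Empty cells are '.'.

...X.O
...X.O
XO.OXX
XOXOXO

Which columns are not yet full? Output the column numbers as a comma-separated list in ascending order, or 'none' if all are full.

col 0: top cell = '.' → open
col 1: top cell = '.' → open
col 2: top cell = '.' → open
col 3: top cell = 'X' → FULL
col 4: top cell = '.' → open
col 5: top cell = 'O' → FULL

Answer: 0,1,2,4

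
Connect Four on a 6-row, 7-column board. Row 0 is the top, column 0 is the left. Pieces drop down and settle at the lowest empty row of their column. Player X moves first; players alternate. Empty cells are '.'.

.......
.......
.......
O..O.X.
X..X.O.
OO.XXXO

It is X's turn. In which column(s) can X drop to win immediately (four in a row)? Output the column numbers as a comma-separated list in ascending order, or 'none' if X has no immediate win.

Answer: 2

Derivation:
col 0: drop X → no win
col 1: drop X → no win
col 2: drop X → WIN!
col 3: drop X → no win
col 4: drop X → no win
col 5: drop X → no win
col 6: drop X → no win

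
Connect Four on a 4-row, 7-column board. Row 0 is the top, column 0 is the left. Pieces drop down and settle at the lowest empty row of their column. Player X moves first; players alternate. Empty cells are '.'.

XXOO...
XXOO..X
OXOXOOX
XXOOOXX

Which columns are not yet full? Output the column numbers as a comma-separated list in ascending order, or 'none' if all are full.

Answer: 4,5,6

Derivation:
col 0: top cell = 'X' → FULL
col 1: top cell = 'X' → FULL
col 2: top cell = 'O' → FULL
col 3: top cell = 'O' → FULL
col 4: top cell = '.' → open
col 5: top cell = '.' → open
col 6: top cell = '.' → open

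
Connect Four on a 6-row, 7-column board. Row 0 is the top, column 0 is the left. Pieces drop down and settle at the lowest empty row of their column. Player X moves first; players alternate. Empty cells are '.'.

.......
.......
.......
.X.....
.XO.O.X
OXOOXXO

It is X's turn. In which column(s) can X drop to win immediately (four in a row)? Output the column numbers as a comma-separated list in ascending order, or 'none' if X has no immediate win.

col 0: drop X → no win
col 1: drop X → WIN!
col 2: drop X → no win
col 3: drop X → no win
col 4: drop X → no win
col 5: drop X → no win
col 6: drop X → no win

Answer: 1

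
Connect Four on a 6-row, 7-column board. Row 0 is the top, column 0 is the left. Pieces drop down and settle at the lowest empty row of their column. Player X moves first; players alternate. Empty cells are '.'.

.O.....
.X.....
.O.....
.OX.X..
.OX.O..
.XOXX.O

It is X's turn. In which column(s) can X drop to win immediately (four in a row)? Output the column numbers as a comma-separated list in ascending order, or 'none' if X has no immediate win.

col 0: drop X → no win
col 2: drop X → no win
col 3: drop X → no win
col 4: drop X → no win
col 5: drop X → no win
col 6: drop X → no win

Answer: none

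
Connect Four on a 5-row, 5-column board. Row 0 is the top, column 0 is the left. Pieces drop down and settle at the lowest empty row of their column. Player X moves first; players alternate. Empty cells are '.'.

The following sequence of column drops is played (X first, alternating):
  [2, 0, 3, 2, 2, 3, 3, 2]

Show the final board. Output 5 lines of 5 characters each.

Move 1: X drops in col 2, lands at row 4
Move 2: O drops in col 0, lands at row 4
Move 3: X drops in col 3, lands at row 4
Move 4: O drops in col 2, lands at row 3
Move 5: X drops in col 2, lands at row 2
Move 6: O drops in col 3, lands at row 3
Move 7: X drops in col 3, lands at row 2
Move 8: O drops in col 2, lands at row 1

Answer: .....
..O..
..XX.
..OO.
O.XX.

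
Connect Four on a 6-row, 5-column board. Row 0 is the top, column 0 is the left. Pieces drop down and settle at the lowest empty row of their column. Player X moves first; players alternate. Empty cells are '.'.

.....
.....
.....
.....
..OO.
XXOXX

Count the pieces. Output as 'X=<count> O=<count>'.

X=4 O=3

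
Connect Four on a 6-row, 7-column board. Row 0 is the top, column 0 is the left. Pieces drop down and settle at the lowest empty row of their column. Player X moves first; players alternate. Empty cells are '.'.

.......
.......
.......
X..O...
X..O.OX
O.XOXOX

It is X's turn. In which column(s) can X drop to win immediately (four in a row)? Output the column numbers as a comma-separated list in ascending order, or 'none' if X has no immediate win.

col 0: drop X → no win
col 1: drop X → no win
col 2: drop X → no win
col 3: drop X → no win
col 4: drop X → no win
col 5: drop X → no win
col 6: drop X → no win

Answer: none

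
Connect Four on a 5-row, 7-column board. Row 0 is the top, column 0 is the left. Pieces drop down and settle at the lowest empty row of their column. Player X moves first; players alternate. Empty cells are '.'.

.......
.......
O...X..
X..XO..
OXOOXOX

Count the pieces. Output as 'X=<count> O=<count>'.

X=6 O=6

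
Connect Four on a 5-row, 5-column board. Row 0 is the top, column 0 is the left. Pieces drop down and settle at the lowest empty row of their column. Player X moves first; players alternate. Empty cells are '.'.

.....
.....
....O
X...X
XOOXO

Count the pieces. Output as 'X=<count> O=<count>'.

X=4 O=4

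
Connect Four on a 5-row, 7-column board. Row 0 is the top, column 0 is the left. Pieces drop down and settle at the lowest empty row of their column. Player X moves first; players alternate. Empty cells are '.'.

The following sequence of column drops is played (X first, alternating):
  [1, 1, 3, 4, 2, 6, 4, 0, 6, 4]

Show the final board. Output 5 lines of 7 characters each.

Answer: .......
.......
....O..
.O..X.X
OXXXO.O

Derivation:
Move 1: X drops in col 1, lands at row 4
Move 2: O drops in col 1, lands at row 3
Move 3: X drops in col 3, lands at row 4
Move 4: O drops in col 4, lands at row 4
Move 5: X drops in col 2, lands at row 4
Move 6: O drops in col 6, lands at row 4
Move 7: X drops in col 4, lands at row 3
Move 8: O drops in col 0, lands at row 4
Move 9: X drops in col 6, lands at row 3
Move 10: O drops in col 4, lands at row 2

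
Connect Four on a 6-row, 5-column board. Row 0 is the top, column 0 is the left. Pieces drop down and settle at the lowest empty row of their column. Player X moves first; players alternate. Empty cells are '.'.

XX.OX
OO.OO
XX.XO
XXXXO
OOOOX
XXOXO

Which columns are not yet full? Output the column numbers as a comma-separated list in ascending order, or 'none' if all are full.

Answer: 2

Derivation:
col 0: top cell = 'X' → FULL
col 1: top cell = 'X' → FULL
col 2: top cell = '.' → open
col 3: top cell = 'O' → FULL
col 4: top cell = 'X' → FULL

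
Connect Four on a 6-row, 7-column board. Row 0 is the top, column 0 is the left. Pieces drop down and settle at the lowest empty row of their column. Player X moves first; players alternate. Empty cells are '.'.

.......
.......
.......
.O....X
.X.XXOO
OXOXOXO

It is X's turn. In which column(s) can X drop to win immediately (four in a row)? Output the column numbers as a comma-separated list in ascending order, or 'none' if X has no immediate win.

Answer: 2

Derivation:
col 0: drop X → no win
col 1: drop X → no win
col 2: drop X → WIN!
col 3: drop X → no win
col 4: drop X → no win
col 5: drop X → no win
col 6: drop X → no win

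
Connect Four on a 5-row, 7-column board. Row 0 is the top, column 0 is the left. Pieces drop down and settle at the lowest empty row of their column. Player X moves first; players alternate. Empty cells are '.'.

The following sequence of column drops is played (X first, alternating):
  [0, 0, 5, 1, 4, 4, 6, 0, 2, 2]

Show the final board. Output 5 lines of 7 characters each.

Answer: .......
.......
O......
O.O.O..
XOX.XXX

Derivation:
Move 1: X drops in col 0, lands at row 4
Move 2: O drops in col 0, lands at row 3
Move 3: X drops in col 5, lands at row 4
Move 4: O drops in col 1, lands at row 4
Move 5: X drops in col 4, lands at row 4
Move 6: O drops in col 4, lands at row 3
Move 7: X drops in col 6, lands at row 4
Move 8: O drops in col 0, lands at row 2
Move 9: X drops in col 2, lands at row 4
Move 10: O drops in col 2, lands at row 3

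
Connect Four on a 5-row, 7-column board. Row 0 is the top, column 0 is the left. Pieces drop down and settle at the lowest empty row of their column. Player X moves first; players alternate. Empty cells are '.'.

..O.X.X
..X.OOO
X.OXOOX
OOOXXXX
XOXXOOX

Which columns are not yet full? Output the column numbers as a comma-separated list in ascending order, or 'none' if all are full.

Answer: 0,1,3,5

Derivation:
col 0: top cell = '.' → open
col 1: top cell = '.' → open
col 2: top cell = 'O' → FULL
col 3: top cell = '.' → open
col 4: top cell = 'X' → FULL
col 5: top cell = '.' → open
col 6: top cell = 'X' → FULL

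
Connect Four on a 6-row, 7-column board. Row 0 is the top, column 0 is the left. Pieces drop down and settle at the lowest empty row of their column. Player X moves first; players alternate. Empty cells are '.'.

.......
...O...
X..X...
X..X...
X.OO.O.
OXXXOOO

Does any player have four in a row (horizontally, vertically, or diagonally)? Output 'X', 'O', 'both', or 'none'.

none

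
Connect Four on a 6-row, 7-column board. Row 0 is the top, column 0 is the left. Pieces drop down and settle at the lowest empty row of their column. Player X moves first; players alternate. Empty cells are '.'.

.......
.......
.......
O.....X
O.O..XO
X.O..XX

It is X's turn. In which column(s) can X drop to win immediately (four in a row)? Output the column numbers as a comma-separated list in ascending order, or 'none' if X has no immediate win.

Answer: none

Derivation:
col 0: drop X → no win
col 1: drop X → no win
col 2: drop X → no win
col 3: drop X → no win
col 4: drop X → no win
col 5: drop X → no win
col 6: drop X → no win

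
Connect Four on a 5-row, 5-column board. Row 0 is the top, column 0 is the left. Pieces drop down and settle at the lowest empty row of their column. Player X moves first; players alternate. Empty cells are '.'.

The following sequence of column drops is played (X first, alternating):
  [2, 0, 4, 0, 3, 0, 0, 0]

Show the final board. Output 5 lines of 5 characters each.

Answer: O....
X....
O....
O....
O.XXX

Derivation:
Move 1: X drops in col 2, lands at row 4
Move 2: O drops in col 0, lands at row 4
Move 3: X drops in col 4, lands at row 4
Move 4: O drops in col 0, lands at row 3
Move 5: X drops in col 3, lands at row 4
Move 6: O drops in col 0, lands at row 2
Move 7: X drops in col 0, lands at row 1
Move 8: O drops in col 0, lands at row 0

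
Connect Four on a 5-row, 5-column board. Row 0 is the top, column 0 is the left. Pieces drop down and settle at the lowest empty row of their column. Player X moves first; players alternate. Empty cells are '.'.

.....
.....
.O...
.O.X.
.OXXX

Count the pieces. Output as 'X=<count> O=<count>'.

X=4 O=3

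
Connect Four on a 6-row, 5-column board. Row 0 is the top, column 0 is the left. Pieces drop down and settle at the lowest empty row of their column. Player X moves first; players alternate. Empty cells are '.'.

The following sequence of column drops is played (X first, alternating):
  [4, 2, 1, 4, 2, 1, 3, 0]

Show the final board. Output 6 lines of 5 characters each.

Answer: .....
.....
.....
.....
.OX.O
OXOXX

Derivation:
Move 1: X drops in col 4, lands at row 5
Move 2: O drops in col 2, lands at row 5
Move 3: X drops in col 1, lands at row 5
Move 4: O drops in col 4, lands at row 4
Move 5: X drops in col 2, lands at row 4
Move 6: O drops in col 1, lands at row 4
Move 7: X drops in col 3, lands at row 5
Move 8: O drops in col 0, lands at row 5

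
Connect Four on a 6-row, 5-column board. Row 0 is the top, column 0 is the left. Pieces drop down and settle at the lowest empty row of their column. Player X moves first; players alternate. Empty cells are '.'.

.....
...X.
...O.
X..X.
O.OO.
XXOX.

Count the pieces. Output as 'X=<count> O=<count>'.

X=6 O=5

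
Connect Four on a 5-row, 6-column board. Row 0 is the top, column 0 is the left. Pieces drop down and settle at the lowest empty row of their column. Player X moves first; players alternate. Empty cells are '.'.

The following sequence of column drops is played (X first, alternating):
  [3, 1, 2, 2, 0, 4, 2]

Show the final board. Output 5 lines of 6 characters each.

Answer: ......
......
..X...
..O...
XOXXO.

Derivation:
Move 1: X drops in col 3, lands at row 4
Move 2: O drops in col 1, lands at row 4
Move 3: X drops in col 2, lands at row 4
Move 4: O drops in col 2, lands at row 3
Move 5: X drops in col 0, lands at row 4
Move 6: O drops in col 4, lands at row 4
Move 7: X drops in col 2, lands at row 2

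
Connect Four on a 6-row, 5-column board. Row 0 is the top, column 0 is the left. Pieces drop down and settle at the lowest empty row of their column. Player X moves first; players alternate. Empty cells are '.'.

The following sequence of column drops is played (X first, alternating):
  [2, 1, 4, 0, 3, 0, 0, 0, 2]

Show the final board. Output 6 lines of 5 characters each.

Answer: .....
.....
O....
X....
O.X..
OOXXX

Derivation:
Move 1: X drops in col 2, lands at row 5
Move 2: O drops in col 1, lands at row 5
Move 3: X drops in col 4, lands at row 5
Move 4: O drops in col 0, lands at row 5
Move 5: X drops in col 3, lands at row 5
Move 6: O drops in col 0, lands at row 4
Move 7: X drops in col 0, lands at row 3
Move 8: O drops in col 0, lands at row 2
Move 9: X drops in col 2, lands at row 4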